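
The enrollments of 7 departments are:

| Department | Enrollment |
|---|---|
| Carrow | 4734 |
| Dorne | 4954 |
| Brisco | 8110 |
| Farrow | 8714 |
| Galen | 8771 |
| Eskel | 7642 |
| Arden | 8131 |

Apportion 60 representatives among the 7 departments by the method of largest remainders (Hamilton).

Carrow 6, Dorne 6, Brisco 9, Farrow 10, Galen 10, Eskel 9, Arden 10

Total 51056; standard divisor 51056/60 ≈ 850.933.
Standard quotas: Carrow 5.5633, Dorne 5.8218, Brisco 9.5307, Farrow 10.2405, Galen 10.3075, Eskel 8.9807, Arden 9.5554.
Lower quotas: Carrow 5, Dorne 5, Brisco 9, Farrow 10, Galen 10, Eskel 8, Arden 9 (sum 56, leaving 4 seats).
Remainders in descending order: Eskel 0.9807, Dorne 0.8218, Carrow 0.5633, Arden 0.5554, Brisco 0.5307, Galen 0.3075, Farrow 0.2405.
Largest remainders: Eskel, Dorne, Carrow, Arden receive the extra seats.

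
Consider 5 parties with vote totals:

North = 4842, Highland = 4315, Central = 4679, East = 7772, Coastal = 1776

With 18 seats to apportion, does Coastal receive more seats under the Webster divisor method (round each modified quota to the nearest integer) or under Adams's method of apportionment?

Adams

Webster: North 4, Highland 3, Central 4, East 6, Coastal 1.
Adams: North 4, Highland 3, Central 4, East 5, Coastal 2.
Coastal gets 1 under Webster and 2 under Adams.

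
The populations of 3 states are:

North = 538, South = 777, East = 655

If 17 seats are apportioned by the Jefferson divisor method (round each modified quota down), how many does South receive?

7

Standard divisor 1970/17 ≈ 115.882; standard quotas: North 4.643, South 6.705, East 5.652.
Rounding down gives 4, 6, 5 = 15 seats, so the divisor must be adjusted.
With modified divisor 108.4: modified quotas North 4.963, South 7.168, East 6.042.
Rounding down: North 4, South 7, East 6 (total 17).
South receives 7.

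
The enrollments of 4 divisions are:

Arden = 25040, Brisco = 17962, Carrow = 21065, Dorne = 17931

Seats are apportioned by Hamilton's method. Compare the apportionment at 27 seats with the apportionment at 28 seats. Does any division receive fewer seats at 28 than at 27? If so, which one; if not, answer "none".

At 27 seats: Arden 8, Brisco 6, Carrow 7, Dorne 6.
At 28 seats: Arden 9, Brisco 6, Carrow 7, Dorne 6.
No division's allocation decreased.

none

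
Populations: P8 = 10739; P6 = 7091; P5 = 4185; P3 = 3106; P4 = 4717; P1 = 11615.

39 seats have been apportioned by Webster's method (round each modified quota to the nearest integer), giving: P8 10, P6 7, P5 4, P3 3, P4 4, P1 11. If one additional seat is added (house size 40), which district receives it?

P4

Priority for the next seat is population ÷ (current seats + 0.5).
Priorities: P8 1022.762, P6 945.467, P5 930.000, P3 887.429, P4 1048.222, P1 1010.000.
Highest priority: P4.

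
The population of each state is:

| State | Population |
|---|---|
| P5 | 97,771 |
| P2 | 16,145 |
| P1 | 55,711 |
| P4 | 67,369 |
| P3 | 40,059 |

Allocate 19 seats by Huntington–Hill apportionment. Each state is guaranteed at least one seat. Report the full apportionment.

P5 7; P2 1; P1 4; P4 4; P3 3

With divisor 15075: modified quotas P5 6.486, P2 1.071, P1 3.696, P4 4.469, P3 2.657.
Geometric-mean thresholds: P5 √(6·7)=6.481, P2 √(1·2)=1.414, P1 √(3·4)=3.464, P4 √(4·5)=4.472, P3 √(2·3)=2.449.
Each quota rounded against its threshold gives P5 7, P2 1, P1 4, P4 4, P3 3 (total 19).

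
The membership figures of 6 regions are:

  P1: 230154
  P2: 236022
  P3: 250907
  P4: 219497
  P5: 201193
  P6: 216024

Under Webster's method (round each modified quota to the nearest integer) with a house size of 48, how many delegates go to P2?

Standard divisor 1353797/48 ≈ 28204.104; standard quotas: P1 8.160, P2 8.368, P3 8.896, P4 7.782, P5 7.133, P6 7.659.
Rounding to the nearest integer gives P1 8, P2 8, P3 9, P4 8, P5 7, P6 8 — total 48, matching the house size, so no adjustment is needed.
P2 receives 8.

8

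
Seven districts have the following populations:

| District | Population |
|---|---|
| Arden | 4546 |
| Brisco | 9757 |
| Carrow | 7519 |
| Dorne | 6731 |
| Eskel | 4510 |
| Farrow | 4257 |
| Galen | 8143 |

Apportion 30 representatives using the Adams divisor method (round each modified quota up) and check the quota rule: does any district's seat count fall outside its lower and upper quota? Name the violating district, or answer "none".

none

Standard quotas: Arden 3.000, Brisco 6.438, Carrow 4.962, Dorne 4.442, Eskel 2.976, Farrow 2.809, Galen 5.373.
Adams allocation: Arden 3, Brisco 6, Carrow 5, Dorne 5, Eskel 3, Farrow 3, Galen 5.
Every allocation lies between the lower and upper quota.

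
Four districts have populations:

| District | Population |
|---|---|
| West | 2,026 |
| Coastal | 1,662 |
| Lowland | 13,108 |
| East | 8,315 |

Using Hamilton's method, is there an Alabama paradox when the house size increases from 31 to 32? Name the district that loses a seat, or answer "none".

West

At 31 seats: West 3, Coastal 2, Lowland 16, East 10.
At 32 seats: West 2, Coastal 2, Lowland 17, East 11.
West drops from 3 to 2.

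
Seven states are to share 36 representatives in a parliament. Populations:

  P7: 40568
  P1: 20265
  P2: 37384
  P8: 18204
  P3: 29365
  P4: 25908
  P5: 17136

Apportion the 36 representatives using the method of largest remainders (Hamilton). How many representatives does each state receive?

The standard divisor is 188830/36 ≈ 5245.278.
Standard quotas: P7 7.7342, P1 3.8635, P2 7.1272, P8 3.4706, P3 5.5984, P4 4.9393, P5 3.2669.
Lower quotas: P7 7, P1 3, P2 7, P8 3, P3 5, P4 4, P5 3 (sum 32, leaving 4 seats).
Remainders in descending order: P4 0.9393, P1 0.8635, P7 0.7342, P3 0.5984, P8 0.4706, P5 0.2669, P2 0.1272.
Largest remainders: P4, P1, P7, P3 receive the extra seats.

P7 8; P1 4; P2 7; P8 3; P3 6; P4 5; P5 3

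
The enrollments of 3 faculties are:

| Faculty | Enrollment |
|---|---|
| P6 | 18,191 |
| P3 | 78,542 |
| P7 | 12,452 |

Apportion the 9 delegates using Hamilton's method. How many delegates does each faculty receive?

P6=2, P3=6, P7=1

The standard divisor is 109185/9 ≈ 12131.667.
Standard quotas: P6 1.4995, P3 6.4741, P7 1.0264.
Lower quotas: P6 1, P3 6, P7 1 (sum 8, leaving 1 seat).
Remainders in descending order: P6 0.4995, P3 0.4741, P7 0.0264.
The surplus seat goes to P6.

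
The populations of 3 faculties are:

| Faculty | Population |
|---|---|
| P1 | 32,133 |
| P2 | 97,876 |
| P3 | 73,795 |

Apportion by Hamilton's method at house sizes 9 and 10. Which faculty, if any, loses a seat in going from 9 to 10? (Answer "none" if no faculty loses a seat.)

P1

At 9 seats: P1 2, P2 4, P3 3.
At 10 seats: P1 1, P2 5, P3 4.
P1 drops from 2 to 1.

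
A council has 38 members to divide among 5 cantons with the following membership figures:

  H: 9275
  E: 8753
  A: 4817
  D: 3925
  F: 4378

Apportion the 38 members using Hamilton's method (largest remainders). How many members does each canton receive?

The standard divisor is 31148/38 ≈ 819.684.
Standard quotas: H 11.3153, E 10.6785, A 5.8767, D 4.7884, F 5.3411.
Lower quotas: H 11, E 10, A 5, D 4, F 5 (sum 35, leaving 3 seats).
Remainders in descending order: A 0.8767, D 0.7884, E 0.6785, F 0.3411, H 0.3153.
The surplus seats go to A, D, E.

H: 11, E: 11, A: 6, D: 5, F: 5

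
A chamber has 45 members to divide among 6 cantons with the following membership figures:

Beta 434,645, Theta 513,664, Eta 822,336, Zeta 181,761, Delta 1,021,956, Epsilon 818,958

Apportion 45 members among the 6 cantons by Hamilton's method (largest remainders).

Beta 5, Theta 6, Eta 10, Zeta 2, Delta 12, Epsilon 10

Total 3793320; standard divisor 3793320/45 = 84296.
Standard quotas: Beta 5.1562, Theta 6.0936, Eta 9.7553, Zeta 2.1562, Delta 12.1234, Epsilon 9.7153.
Lower quotas: Beta 5, Theta 6, Eta 9, Zeta 2, Delta 12, Epsilon 9 (sum 43, leaving 2 seats).
Remainders in descending order: Eta 0.7553, Epsilon 0.7153, Zeta 0.1562, Beta 0.1562, Delta 0.1234, Theta 0.0936.
Largest remainders: Eta, Epsilon receive the extra seats.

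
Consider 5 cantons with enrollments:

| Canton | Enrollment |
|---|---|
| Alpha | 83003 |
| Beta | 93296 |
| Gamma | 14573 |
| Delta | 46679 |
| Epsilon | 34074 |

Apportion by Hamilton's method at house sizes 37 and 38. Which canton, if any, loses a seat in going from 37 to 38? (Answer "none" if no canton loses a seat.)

none

At 37 seats: Alpha 11, Beta 13, Gamma 2, Delta 6, Epsilon 5.
At 38 seats: Alpha 12, Beta 13, Gamma 2, Delta 6, Epsilon 5.
No canton's allocation decreased.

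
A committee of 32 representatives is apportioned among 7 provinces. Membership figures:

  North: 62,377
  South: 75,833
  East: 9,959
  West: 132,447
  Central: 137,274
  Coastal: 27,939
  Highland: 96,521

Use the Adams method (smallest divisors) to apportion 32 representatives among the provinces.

North 4, South 4, East 1, West 7, Central 8, Coastal 2, Highland 6

Standard divisor 542350/32 ≈ 16948.438; standard quotas: North 3.680, South 4.474, East 0.588, West 7.815, Central 8.100, Coastal 1.648, Highland 5.695.
Rounding up gives 4, 5, 1, 8, 9, 2, 6 = 35 seats, so the divisor must be adjusted.
With modified divisor 19100: modified quotas North 3.266, South 3.970, East 0.521, West 6.934, Central 7.187, Coastal 1.463, Highland 5.053.
Rounding up: North 4, South 4, East 1, West 7, Central 8, Coastal 2, Highland 6 (total 32).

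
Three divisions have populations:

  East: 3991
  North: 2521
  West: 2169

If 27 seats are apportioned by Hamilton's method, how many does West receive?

7

Total 8681; standard divisor 8681/27 ≈ 321.519.
Standard quotas: East 12.413, North 7.841, West 6.746.
Lower quotas: East 12, North 7, West 6 (sum 25, leaving 2 seats).
Remainders in descending order: North 0.841, West 0.746, East 0.413.
Largest remainders: North, West receive the extra seats.
West receives 7.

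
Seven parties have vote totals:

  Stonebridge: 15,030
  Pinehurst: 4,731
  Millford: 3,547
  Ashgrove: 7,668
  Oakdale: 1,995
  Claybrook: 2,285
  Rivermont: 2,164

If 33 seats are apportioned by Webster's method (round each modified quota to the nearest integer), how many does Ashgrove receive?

7

Standard divisor 37420/33 ≈ 1133.939; standard quotas: Stonebridge 13.255, Pinehurst 4.172, Millford 3.128, Ashgrove 6.762, Oakdale 1.759, Claybrook 2.015, Rivermont 1.908.
Rounding to the nearest integer gives Stonebridge 13, Pinehurst 4, Millford 3, Ashgrove 7, Oakdale 2, Claybrook 2, Rivermont 2 — total 33, matching the house size, so no adjustment is needed.
Ashgrove receives 7.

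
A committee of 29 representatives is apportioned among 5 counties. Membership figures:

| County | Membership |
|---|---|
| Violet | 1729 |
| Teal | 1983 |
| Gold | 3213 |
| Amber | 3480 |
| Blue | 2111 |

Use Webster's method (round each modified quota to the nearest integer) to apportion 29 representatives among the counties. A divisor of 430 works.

Violet 4, Teal 5, Gold 7, Amber 8, Blue 5

With modified divisor 430: modified quotas Violet 4.021, Teal 4.612, Gold 7.472, Amber 8.093, Blue 4.909.
Rounding to the nearest integer: Violet 4, Teal 5, Gold 7, Amber 8, Blue 5 (total 29).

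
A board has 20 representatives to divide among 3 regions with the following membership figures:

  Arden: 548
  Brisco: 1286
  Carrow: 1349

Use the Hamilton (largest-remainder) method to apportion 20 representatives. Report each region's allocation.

Standard divisor: 3183 ÷ 20 ≈ 159.15.
Standard quotas: Arden 3.443, Brisco 8.080, Carrow 8.476.
Lower quotas: Arden 3, Brisco 8, Carrow 8 (sum 19, leaving 1 seat).
Remainders in descending order: Carrow 0.476, Arden 0.443, Brisco 0.080.
The surplus seat goes to Carrow.

Arden=3; Brisco=8; Carrow=9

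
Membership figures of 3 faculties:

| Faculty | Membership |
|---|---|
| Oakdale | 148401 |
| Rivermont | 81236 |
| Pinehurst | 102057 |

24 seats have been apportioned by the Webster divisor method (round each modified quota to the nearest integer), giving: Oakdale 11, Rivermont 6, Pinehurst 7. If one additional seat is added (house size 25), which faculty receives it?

Priority for the next seat is population ÷ (current seats + 0.5).
Priorities: Oakdale 12904.435, Rivermont 12497.846, Pinehurst 13607.600.
Highest priority: Pinehurst.

Pinehurst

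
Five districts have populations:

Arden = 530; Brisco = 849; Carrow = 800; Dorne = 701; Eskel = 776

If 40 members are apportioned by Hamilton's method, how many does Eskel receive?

The standard divisor is 3656/40 ≈ 91.4.
Standard quotas: Arden 5.799, Brisco 9.289, Carrow 8.753, Dorne 7.670, Eskel 8.490.
Lower quotas: Arden 5, Brisco 9, Carrow 8, Dorne 7, Eskel 8 (sum 37, leaving 3 seats).
Remainders in descending order: Arden 0.799, Carrow 0.753, Dorne 0.670, Eskel 0.490, Brisco 0.289.
The surplus seats go to Arden, Carrow, Dorne.
Eskel receives 8.

8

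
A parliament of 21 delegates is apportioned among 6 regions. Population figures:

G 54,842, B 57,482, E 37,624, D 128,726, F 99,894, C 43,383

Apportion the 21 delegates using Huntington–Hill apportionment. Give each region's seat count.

With divisor 21100: modified quotas G 2.599, B 2.724, E 1.783, D 6.101, F 4.734, C 2.056.
Geometric-mean thresholds: G √(2·3)=2.449, B √(2·3)=2.449, E √(1·2)=1.414, D √(6·7)=6.481, F √(4·5)=4.472, C √(2·3)=2.449.
Each quota rounded against its threshold gives G 3, B 3, E 2, D 6, F 5, C 2 (total 21).

G 3, B 3, E 2, D 6, F 5, C 2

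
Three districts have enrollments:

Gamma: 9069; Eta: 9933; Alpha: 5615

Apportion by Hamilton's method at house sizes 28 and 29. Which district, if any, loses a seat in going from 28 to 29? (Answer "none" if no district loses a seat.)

At 28 seats: Gamma 10, Eta 11, Alpha 7.
At 29 seats: Gamma 11, Eta 12, Alpha 6.
Alpha drops from 7 to 6.

Alpha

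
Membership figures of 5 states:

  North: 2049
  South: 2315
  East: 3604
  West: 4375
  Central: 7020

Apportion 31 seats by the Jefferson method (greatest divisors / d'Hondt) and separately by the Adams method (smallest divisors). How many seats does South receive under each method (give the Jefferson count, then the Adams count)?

Jefferson: North 3, South 3, East 6, West 7, Central 12.
Adams: North 3, South 4, East 6, West 7, Central 11.
South gets 3 under Jefferson and 4 under Adams.

3 and 4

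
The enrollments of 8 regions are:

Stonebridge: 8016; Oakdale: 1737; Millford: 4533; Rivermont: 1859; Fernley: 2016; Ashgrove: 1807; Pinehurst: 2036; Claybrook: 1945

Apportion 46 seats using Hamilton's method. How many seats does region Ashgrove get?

3

Standard divisor: 23949 ÷ 46 ≈ 520.63.
Standard quotas: Stonebridge 15.3967, Oakdale 3.3363, Millford 8.7068, Rivermont 3.5707, Fernley 3.8722, Ashgrove 3.4708, Pinehurst 3.9106, Claybrook 3.7359.
Lower quotas: Stonebridge 15, Oakdale 3, Millford 8, Rivermont 3, Fernley 3, Ashgrove 3, Pinehurst 3, Claybrook 3 (sum 41, leaving 5 seats).
Remainders in descending order: Pinehurst 0.9106, Fernley 0.8722, Claybrook 0.7359, Millford 0.7068, Rivermont 0.5707, Ashgrove 0.4708, Stonebridge 0.3967, Oakdale 0.3363.
The surplus seats go to Pinehurst, Fernley, Claybrook, Millford, Rivermont.
Ashgrove receives 3.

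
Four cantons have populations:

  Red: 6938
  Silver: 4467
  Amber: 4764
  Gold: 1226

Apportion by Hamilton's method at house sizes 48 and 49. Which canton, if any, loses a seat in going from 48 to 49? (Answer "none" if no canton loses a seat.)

At 48 seats: Red 19, Silver 12, Amber 13, Gold 4.
At 49 seats: Red 20, Silver 13, Amber 13, Gold 3.
Gold drops from 4 to 3.

Gold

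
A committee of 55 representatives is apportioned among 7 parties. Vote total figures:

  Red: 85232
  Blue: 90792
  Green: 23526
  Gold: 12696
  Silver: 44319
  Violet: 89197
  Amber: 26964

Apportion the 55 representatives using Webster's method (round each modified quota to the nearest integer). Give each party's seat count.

Standard divisor 372726/55 ≈ 6776.836; standard quotas: Red 12.577, Blue 13.397, Green 3.472, Gold 1.873, Silver 6.540, Violet 13.162, Amber 3.979.
Rounding to the nearest integer gives Red 13, Blue 13, Green 3, Gold 2, Silver 7, Violet 13, Amber 4 — total 55, matching the house size, so no adjustment is needed.

Red: 13, Blue: 13, Green: 3, Gold: 2, Silver: 7, Violet: 13, Amber: 4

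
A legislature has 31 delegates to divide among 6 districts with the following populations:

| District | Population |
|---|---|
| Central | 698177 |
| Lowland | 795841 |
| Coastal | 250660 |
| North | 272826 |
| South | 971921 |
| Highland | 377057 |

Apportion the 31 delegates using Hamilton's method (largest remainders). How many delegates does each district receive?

Central 6, Lowland 7, Coastal 2, North 3, South 9, Highland 4

The standard divisor is 3366482/31 ≈ 108596.194.
Standard quotas: Central 6.4291, Lowland 7.3284, Coastal 2.3082, North 2.5123, South 8.9499, Highland 3.4721.
Lower quotas: Central 6, Lowland 7, Coastal 2, North 2, South 8, Highland 3 (sum 28, leaving 3 seats).
Remainders in descending order: South 0.9499, North 0.5123, Highland 0.4721, Central 0.4291, Lowland 0.3284, Coastal 0.3082.
The surplus seats go to South, North, Highland.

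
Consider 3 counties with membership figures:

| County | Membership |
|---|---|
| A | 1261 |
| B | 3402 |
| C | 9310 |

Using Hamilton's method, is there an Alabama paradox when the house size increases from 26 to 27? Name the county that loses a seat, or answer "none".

A

At 26 seats: A 3, B 6, C 17.
At 27 seats: A 2, B 7, C 18.
A drops from 3 to 2.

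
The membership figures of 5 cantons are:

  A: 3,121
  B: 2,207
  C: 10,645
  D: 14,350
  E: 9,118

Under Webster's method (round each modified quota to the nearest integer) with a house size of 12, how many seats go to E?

Standard divisor 39441/12 ≈ 3286.75; standard quotas: A 0.950, B 0.671, C 3.239, D 4.366, E 2.774.
Rounding to the nearest integer gives A 1, B 1, C 3, D 4, E 3 — total 12, matching the house size, so no adjustment is needed.
E receives 3.

3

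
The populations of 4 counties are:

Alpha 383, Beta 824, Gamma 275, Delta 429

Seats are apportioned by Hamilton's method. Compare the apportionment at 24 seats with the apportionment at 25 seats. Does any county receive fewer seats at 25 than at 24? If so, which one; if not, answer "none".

Gamma

At 24 seats: Alpha 5, Beta 10, Gamma 4, Delta 5.
At 25 seats: Alpha 5, Beta 11, Gamma 3, Delta 6.
Gamma drops from 4 to 3.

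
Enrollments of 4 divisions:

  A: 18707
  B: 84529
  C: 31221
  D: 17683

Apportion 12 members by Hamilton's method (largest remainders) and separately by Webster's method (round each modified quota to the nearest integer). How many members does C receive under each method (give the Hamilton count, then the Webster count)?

Hamilton: A 2, B 7, C 2, D 1.
Webster: A 1, B 7, C 3, D 1.
C gets 2 under Hamilton and 3 under Webster.

2 and 3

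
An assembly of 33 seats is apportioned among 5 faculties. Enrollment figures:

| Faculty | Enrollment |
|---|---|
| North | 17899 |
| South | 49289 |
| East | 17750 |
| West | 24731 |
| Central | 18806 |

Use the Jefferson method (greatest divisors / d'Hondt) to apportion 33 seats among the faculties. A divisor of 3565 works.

With modified divisor 3565: modified quotas North 5.021, South 13.826, East 4.979, West 6.937, Central 5.275.
Rounding down: North 5, South 13, East 4, West 6, Central 5 (total 33).

North: 5; South: 13; East: 4; West: 6; Central: 5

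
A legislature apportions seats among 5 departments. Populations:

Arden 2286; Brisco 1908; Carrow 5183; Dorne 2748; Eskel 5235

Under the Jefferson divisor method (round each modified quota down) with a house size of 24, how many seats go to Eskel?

8

Standard divisor 17360/24 ≈ 723.333; standard quotas: Arden 3.160, Brisco 2.638, Carrow 7.165, Dorne 3.799, Eskel 7.237.
Rounding down gives 3, 2, 7, 3, 7 = 22 seats, so the divisor must be adjusted.
With modified divisor 650: modified quotas Arden 3.517, Brisco 2.935, Carrow 7.974, Dorne 4.228, Eskel 8.054.
Rounding down: Arden 3, Brisco 2, Carrow 7, Dorne 4, Eskel 8 (total 24).
Eskel receives 8.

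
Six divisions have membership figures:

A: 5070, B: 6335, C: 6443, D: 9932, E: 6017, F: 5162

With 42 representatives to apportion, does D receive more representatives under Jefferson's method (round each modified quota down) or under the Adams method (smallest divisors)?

Jefferson

Jefferson: A 5, B 7, C 7, D 11, E 6, F 6.
Adams: A 6, B 7, C 7, D 10, E 6, F 6.
D gets 11 under Jefferson and 10 under Adams.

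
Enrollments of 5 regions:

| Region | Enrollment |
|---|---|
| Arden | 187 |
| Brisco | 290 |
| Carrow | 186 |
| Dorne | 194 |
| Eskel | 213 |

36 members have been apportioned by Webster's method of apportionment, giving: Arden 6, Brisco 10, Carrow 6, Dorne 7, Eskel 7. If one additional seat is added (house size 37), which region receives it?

Priority for the next seat is population ÷ (current seats + 0.5).
Priorities: Arden 28.769, Brisco 27.619, Carrow 28.615, Dorne 25.867, Eskel 28.400.
Highest priority: Arden.

Arden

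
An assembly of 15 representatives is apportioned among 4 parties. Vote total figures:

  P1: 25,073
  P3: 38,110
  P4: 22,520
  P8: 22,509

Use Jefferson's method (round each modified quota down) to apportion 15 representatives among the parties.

P1=3, P3=6, P4=3, P8=3

Standard divisor 108212/15 ≈ 7214.133; standard quotas: P1 3.476, P3 5.283, P4 3.122, P8 3.120.
Rounding down gives 3, 5, 3, 3 = 14 seats, so the divisor must be adjusted.
With modified divisor 6300: modified quotas P1 3.980, P3 6.049, P4 3.575, P8 3.573.
Rounding down: P1 3, P3 6, P4 3, P8 3 (total 15).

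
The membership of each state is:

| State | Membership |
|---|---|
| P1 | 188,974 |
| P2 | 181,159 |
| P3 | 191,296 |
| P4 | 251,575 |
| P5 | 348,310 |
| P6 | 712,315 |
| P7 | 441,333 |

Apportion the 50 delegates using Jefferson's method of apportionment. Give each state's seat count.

Standard divisor 2314962/50 ≈ 46299.24; standard quotas: P1 4.082, P2 3.913, P3 4.132, P4 5.434, P5 7.523, P6 15.385, P7 9.532.
Rounding down gives 4, 3, 4, 5, 7, 15, 9 = 47 seats, so the divisor must be adjusted.
With modified divisor 43800: modified quotas P1 4.314, P2 4.136, P3 4.367, P4 5.744, P5 7.952, P6 16.263, P7 10.076.
Rounding down: P1 4, P2 4, P3 4, P4 5, P5 7, P6 16, P7 10 (total 50).

P1=4, P2=4, P3=4, P4=5, P5=7, P6=16, P7=10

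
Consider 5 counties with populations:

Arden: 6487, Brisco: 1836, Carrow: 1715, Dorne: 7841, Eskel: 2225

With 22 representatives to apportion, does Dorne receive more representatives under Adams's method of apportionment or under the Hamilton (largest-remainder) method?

Hamilton

Adams: Arden 7, Brisco 2, Carrow 2, Dorne 8, Eskel 3.
Hamilton: Arden 7, Brisco 2, Carrow 2, Dorne 9, Eskel 2.
Dorne gets 8 under Adams and 9 under Hamilton.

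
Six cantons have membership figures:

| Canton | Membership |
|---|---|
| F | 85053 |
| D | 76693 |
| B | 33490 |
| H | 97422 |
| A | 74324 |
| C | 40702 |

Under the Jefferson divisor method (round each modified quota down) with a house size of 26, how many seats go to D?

5

Standard divisor 407684/26 ≈ 15680.154; standard quotas: F 5.424, D 4.891, B 2.136, H 6.213, A 4.740, C 2.596.
Rounding down gives 5, 4, 2, 6, 4, 2 = 23 seats, so the divisor must be adjusted.
With modified divisor 14000: modified quotas F 6.075, D 5.478, B 2.392, H 6.959, A 5.309, C 2.907.
Rounding down: F 6, D 5, B 2, H 6, A 5, C 2 (total 26).
D receives 5.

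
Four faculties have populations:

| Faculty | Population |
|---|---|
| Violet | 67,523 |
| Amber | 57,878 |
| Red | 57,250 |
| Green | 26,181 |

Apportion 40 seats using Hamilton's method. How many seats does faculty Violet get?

Total 208832; standard divisor 208832/40 ≈ 5220.8.
Standard quotas: Violet 12.9335, Amber 11.0860, Red 10.9658, Green 5.0147.
Lower quotas: Violet 12, Amber 11, Red 10, Green 5 (sum 38, leaving 2 seats).
Remainders in descending order: Red 0.9658, Violet 0.9335, Amber 0.0860, Green 0.0147.
Largest remainders: Red, Violet receive the extra seats.
Violet receives 13.

13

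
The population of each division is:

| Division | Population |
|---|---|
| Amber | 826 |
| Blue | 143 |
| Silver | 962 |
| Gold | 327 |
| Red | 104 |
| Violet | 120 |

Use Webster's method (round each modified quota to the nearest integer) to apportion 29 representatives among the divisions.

Amber=10; Blue=2; Silver=11; Gold=4; Red=1; Violet=1

Standard divisor 2482/29 ≈ 85.586; standard quotas: Amber 9.651, Blue 1.671, Silver 11.240, Gold 3.821, Red 1.215, Violet 1.402.
Rounding to the nearest integer gives Amber 10, Blue 2, Silver 11, Gold 4, Red 1, Violet 1 — total 29, matching the house size, so no adjustment is needed.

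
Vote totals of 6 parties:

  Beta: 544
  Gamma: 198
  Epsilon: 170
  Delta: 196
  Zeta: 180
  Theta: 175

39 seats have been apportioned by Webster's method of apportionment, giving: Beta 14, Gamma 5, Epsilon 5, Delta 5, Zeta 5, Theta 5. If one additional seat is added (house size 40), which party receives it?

Priority for the next seat is population ÷ (current seats + 0.5).
Priorities: Beta 37.517, Gamma 36.000, Epsilon 30.909, Delta 35.636, Zeta 32.727, Theta 31.818.
Highest priority: Beta.

Beta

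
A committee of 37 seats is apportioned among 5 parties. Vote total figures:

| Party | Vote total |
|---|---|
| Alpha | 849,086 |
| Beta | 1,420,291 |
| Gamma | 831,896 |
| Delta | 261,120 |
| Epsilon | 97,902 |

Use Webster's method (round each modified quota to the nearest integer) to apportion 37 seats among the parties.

Standard divisor 3460295/37 ≈ 93521.486; standard quotas: Alpha 9.079, Beta 15.187, Gamma 8.895, Delta 2.792, Epsilon 1.047.
Rounding to the nearest integer gives Alpha 9, Beta 15, Gamma 9, Delta 3, Epsilon 1 — total 37, matching the house size, so no adjustment is needed.

Alpha: 9; Beta: 15; Gamma: 9; Delta: 3; Epsilon: 1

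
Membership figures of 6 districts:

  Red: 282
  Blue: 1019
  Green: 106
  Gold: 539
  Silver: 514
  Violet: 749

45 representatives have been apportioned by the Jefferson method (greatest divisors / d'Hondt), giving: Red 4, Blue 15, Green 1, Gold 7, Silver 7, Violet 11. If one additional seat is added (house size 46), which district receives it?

Priority for the next seat is population ÷ (current seats + 1).
Priorities: Red 56.400, Blue 63.688, Green 53.000, Gold 67.375, Silver 64.250, Violet 62.417.
Highest priority: Gold.

Gold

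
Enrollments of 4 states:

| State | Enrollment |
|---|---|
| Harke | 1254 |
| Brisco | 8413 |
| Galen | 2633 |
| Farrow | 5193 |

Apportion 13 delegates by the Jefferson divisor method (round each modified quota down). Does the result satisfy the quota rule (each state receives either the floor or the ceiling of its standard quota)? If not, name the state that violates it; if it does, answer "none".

none

Standard quotas: Harke 0.932, Brisco 6.252, Galen 1.957, Farrow 3.859.
Jefferson allocation: Harke 1, Brisco 6, Galen 2, Farrow 4.
Every allocation lies between the lower and upper quota.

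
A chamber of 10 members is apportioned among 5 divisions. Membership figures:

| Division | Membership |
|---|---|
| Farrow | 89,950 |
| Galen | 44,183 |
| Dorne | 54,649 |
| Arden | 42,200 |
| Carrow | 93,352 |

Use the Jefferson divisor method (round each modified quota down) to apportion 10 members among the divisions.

Standard divisor 324334/10 ≈ 32433.4; standard quotas: Farrow 2.773, Galen 1.362, Dorne 1.685, Arden 1.301, Carrow 2.878.
Rounding down gives 2, 1, 1, 1, 2 = 7 seats, so the divisor must be adjusted.
With modified divisor 25300: modified quotas Farrow 3.555, Galen 1.746, Dorne 2.160, Arden 1.668, Carrow 3.690.
Rounding down: Farrow 3, Galen 1, Dorne 2, Arden 1, Carrow 3 (total 10).

Farrow 3; Galen 1; Dorne 2; Arden 1; Carrow 3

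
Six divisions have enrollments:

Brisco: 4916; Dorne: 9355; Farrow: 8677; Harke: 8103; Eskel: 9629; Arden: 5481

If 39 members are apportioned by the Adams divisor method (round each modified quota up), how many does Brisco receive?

4

Standard divisor 46161/39 ≈ 1183.615; standard quotas: Brisco 4.153, Dorne 7.904, Farrow 7.331, Harke 6.846, Eskel 8.135, Arden 4.631.
Rounding up gives 5, 8, 8, 7, 9, 5 = 42 seats, so the divisor must be adjusted.
With modified divisor 1300: modified quotas Brisco 3.782, Dorne 7.196, Farrow 6.675, Harke 6.233, Eskel 7.407, Arden 4.216.
Rounding up: Brisco 4, Dorne 8, Farrow 7, Harke 7, Eskel 8, Arden 5 (total 39).
Brisco receives 4.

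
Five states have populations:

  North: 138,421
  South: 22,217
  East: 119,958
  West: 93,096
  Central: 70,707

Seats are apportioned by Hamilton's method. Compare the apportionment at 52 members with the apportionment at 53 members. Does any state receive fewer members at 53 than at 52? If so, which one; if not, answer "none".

At 52 seats: North 16, South 3, East 14, West 11, Central 8.
At 53 seats: North 17, South 3, East 14, West 11, Central 8.
No state's allocation decreased.

none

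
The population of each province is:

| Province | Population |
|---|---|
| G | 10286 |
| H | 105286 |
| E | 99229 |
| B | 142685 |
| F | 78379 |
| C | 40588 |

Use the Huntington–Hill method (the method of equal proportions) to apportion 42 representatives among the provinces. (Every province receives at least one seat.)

G 1, H 9, E 9, B 12, F 7, C 4

With divisor 11559: modified quotas G 0.890, H 9.109, E 8.585, B 12.344, F 6.781, C 3.511.
Geometric-mean thresholds: G (min 1), H √(9·10)=9.487, E √(8·9)=8.485, B √(12·13)=12.490, F √(6·7)=6.481, C √(3·4)=3.464.
Each quota rounded against its threshold gives G 1, H 9, E 9, B 12, F 7, C 4 (total 42).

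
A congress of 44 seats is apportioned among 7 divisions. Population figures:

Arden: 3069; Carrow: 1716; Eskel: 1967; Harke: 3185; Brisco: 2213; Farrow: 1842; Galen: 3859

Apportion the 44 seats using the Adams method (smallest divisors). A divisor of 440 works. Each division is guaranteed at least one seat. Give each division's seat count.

With modified divisor 440: modified quotas Arden 6.975, Carrow 3.900, Eskel 4.470, Harke 7.239, Brisco 5.030, Farrow 4.186, Galen 8.770.
Rounding up: Arden 7, Carrow 4, Eskel 5, Harke 8, Brisco 6, Farrow 5, Galen 9 (total 44).

Arden=7, Carrow=4, Eskel=5, Harke=8, Brisco=6, Farrow=5, Galen=9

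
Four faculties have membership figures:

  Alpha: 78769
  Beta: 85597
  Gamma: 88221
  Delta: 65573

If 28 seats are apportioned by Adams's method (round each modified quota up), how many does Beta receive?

7

Standard divisor 318160/28 ≈ 11362.857; standard quotas: Alpha 6.932, Beta 7.533, Gamma 7.764, Delta 5.771.
Rounding up gives 7, 8, 8, 6 = 29 seats, so the divisor must be adjusted.
With modified divisor 12400: modified quotas Alpha 6.352, Beta 6.903, Gamma 7.115, Delta 5.288.
Rounding up: Alpha 7, Beta 7, Gamma 8, Delta 6 (total 28).
Beta receives 7.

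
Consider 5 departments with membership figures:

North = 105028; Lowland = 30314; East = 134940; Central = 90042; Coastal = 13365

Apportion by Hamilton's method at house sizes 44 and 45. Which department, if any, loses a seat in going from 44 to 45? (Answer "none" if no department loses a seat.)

At 44 seats: North 12, Lowland 3, East 16, Central 11, Coastal 2.
At 45 seats: North 13, Lowland 4, East 16, Central 11, Coastal 1.
Coastal drops from 2 to 1.

Coastal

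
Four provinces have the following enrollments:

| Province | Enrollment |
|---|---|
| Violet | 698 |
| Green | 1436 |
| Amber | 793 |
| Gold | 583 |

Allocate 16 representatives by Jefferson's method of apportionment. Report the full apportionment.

Violet: 3, Green: 7, Amber: 4, Gold: 2

Standard divisor 3510/16 ≈ 219.375; standard quotas: Violet 3.182, Green 6.546, Amber 3.615, Gold 2.658.
Rounding down gives 3, 6, 3, 2 = 14 seats, so the divisor must be adjusted.
With modified divisor 196: modified quotas Violet 3.561, Green 7.327, Amber 4.046, Gold 2.974.
Rounding down: Violet 3, Green 7, Amber 4, Gold 2 (total 16).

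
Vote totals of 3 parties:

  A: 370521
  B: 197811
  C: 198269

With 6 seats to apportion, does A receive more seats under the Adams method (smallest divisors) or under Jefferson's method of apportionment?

Adams: A 2, B 2, C 2.
Jefferson: A 3, B 1, C 2.
A gets 2 under Adams and 3 under Jefferson.

Jefferson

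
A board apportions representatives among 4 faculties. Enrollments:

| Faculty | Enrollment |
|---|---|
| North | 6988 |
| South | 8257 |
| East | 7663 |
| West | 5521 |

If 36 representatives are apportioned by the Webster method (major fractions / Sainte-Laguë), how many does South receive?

Standard divisor 28429/36 ≈ 789.694; standard quotas: North 8.849, South 10.456, East 9.704, West 6.991.
Rounding to the nearest integer gives North 9, South 10, East 10, West 7 — total 36, matching the house size, so no adjustment is needed.
South receives 10.

10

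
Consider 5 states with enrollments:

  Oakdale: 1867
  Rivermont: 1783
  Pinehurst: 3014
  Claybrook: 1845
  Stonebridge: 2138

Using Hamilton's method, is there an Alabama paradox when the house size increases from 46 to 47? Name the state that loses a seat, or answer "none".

At 46 seats: Oakdale 8, Rivermont 8, Pinehurst 13, Claybrook 8, Stonebridge 9.
At 47 seats: Oakdale 8, Rivermont 8, Pinehurst 13, Claybrook 8, Stonebridge 10.
No state's allocation decreased.

none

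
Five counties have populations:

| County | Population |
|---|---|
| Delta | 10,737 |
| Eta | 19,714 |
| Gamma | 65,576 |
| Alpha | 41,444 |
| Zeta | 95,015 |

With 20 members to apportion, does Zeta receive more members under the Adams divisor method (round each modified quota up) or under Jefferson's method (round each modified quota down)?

Adams: Delta 1, Eta 2, Gamma 5, Alpha 4, Zeta 8.
Jefferson: Delta 1, Eta 1, Gamma 6, Alpha 3, Zeta 9.
Zeta gets 8 under Adams and 9 under Jefferson.

Jefferson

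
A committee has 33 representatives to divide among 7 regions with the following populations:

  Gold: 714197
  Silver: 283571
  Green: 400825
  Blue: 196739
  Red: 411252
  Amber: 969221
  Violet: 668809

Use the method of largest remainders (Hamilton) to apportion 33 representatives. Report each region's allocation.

Total 3644614; standard divisor 3644614/33 ≈ 110442.848.
Standard quotas: Gold 6.4667, Silver 2.5676, Green 3.6293, Blue 1.7814, Red 3.7237, Amber 8.7758, Violet 6.0557.
Lower quotas: Gold 6, Silver 2, Green 3, Blue 1, Red 3, Amber 8, Violet 6 (sum 29, leaving 4 seats).
Remainders in descending order: Blue 0.7814, Amber 0.7758, Red 0.7237, Green 0.6293, Silver 0.5676, Gold 0.4667, Violet 0.0557.
The surplus seats go to Blue, Amber, Red, Green.

Gold 6, Silver 2, Green 4, Blue 2, Red 4, Amber 9, Violet 6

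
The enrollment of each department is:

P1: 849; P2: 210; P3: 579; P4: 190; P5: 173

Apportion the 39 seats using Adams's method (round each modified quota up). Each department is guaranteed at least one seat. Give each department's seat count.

Standard divisor 2001/39 ≈ 51.308; standard quotas: P1 16.547, P2 4.093, P3 11.285, P4 3.703, P5 3.372.
Rounding up gives 17, 5, 12, 4, 4 = 42 seats, so the divisor must be adjusted.
With modified divisor 55: modified quotas P1 15.436, P2 3.818, P3 10.527, P4 3.455, P5 3.145.
Rounding up: P1 16, P2 4, P3 11, P4 4, P5 4 (total 39).

P1 16; P2 4; P3 11; P4 4; P5 4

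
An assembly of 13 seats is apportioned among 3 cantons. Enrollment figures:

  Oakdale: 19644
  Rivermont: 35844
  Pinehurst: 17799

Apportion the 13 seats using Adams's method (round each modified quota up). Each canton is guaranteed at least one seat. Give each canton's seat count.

Standard divisor 73287/13 ≈ 5637.462; standard quotas: Oakdale 3.485, Rivermont 6.358, Pinehurst 3.157.
Rounding up gives 4, 7, 4 = 15 seats, so the divisor must be adjusted.
With modified divisor 6300: modified quotas Oakdale 3.118, Rivermont 5.690, Pinehurst 2.825.
Rounding up: Oakdale 4, Rivermont 6, Pinehurst 3 (total 13).

Oakdale 4; Rivermont 6; Pinehurst 3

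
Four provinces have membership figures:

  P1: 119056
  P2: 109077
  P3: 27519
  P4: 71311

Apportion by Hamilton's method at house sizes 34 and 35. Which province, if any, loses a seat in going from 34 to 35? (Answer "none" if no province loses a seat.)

P4

At 34 seats: P1 12, P2 11, P3 3, P4 8.
At 35 seats: P1 13, P2 12, P3 3, P4 7.
P4 drops from 8 to 7.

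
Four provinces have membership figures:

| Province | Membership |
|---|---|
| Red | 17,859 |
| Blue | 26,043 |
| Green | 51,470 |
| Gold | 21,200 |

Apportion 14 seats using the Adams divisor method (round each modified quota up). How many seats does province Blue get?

Standard divisor 116572/14 ≈ 8326.571; standard quotas: Red 2.145, Blue 3.128, Green 6.181, Gold 2.546.
Rounding up gives 3, 4, 7, 3 = 17 seats, so the divisor must be adjusted.
With modified divisor 9600: modified quotas Red 1.860, Blue 2.713, Green 5.361, Gold 2.208.
Rounding up: Red 2, Blue 3, Green 6, Gold 3 (total 14).
Blue receives 3.

3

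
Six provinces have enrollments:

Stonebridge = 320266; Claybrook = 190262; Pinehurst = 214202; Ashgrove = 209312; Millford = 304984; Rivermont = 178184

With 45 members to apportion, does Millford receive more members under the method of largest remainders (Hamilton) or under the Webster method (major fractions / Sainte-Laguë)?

Hamilton

Hamilton: Stonebridge 10, Claybrook 6, Pinehurst 7, Ashgrove 6, Millford 10, Rivermont 6.
Webster: Stonebridge 10, Claybrook 6, Pinehurst 7, Ashgrove 7, Millford 9, Rivermont 6.
Millford gets 10 under Hamilton and 9 under Webster.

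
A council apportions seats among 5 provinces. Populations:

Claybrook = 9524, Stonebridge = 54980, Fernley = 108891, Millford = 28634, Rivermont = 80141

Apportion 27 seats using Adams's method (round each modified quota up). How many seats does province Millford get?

Standard divisor 282170/27 ≈ 10450.741; standard quotas: Claybrook 0.911, Stonebridge 5.261, Fernley 10.419, Millford 2.740, Rivermont 7.668.
Rounding up gives 1, 6, 11, 3, 8 = 29 seats, so the divisor must be adjusted.
With modified divisor 11200: modified quotas Claybrook 0.850, Stonebridge 4.909, Fernley 9.722, Millford 2.557, Rivermont 7.155.
Rounding up: Claybrook 1, Stonebridge 5, Fernley 10, Millford 3, Rivermont 8 (total 27).
Millford receives 3.

3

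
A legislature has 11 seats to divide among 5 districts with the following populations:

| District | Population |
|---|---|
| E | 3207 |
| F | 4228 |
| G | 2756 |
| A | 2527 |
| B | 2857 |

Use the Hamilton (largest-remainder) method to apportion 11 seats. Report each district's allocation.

E: 2; F: 3; G: 2; A: 2; B: 2

Standard divisor: 15575 ÷ 11 ≈ 1415.909.
Standard quotas: E 2.265, F 2.986, G 1.946, A 1.785, B 2.018.
Lower quotas: E 2, F 2, G 1, A 1, B 2 (sum 8, leaving 3 seats).
Remainders in descending order: F 0.986, G 0.946, A 0.785, E 0.265, B 0.018.
The surplus seats go to F, G, A.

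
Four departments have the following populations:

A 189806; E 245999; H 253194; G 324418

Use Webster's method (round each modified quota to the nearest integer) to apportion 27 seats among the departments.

A: 5, E: 6, H: 7, G: 9

Standard divisor 1013417/27 ≈ 37533.963; standard quotas: A 5.057, E 6.554, H 6.746, G 8.643.
Rounding to the nearest integer gives 5, 7, 7, 9 = 28 seats, so the divisor must be adjusted.
With modified divisor 38000: modified quotas A 4.995, E 6.474, H 6.663, G 8.537.
Rounding to the nearest integer: A 5, E 6, H 7, G 9 (total 27).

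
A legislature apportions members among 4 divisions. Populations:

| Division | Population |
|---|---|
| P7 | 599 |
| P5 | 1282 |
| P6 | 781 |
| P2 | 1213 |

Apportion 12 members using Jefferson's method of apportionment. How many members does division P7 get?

Standard divisor 3875/12 ≈ 322.917; standard quotas: P7 1.855, P5 3.970, P6 2.419, P2 3.756.
Rounding down gives 1, 3, 2, 3 = 9 seats, so the divisor must be adjusted.
With modified divisor 280: modified quotas P7 2.139, P5 4.579, P6 2.789, P2 4.332.
Rounding down: P7 2, P5 4, P6 2, P2 4 (total 12).
P7 receives 2.

2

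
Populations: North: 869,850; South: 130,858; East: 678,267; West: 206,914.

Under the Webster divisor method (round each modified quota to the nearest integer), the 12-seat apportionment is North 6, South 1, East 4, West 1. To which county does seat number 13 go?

East

Priority for the next seat is population ÷ (current seats + 0.5).
Priorities: North 133823.077, South 87238.667, East 150726.000, West 137942.667.
Highest priority: East.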